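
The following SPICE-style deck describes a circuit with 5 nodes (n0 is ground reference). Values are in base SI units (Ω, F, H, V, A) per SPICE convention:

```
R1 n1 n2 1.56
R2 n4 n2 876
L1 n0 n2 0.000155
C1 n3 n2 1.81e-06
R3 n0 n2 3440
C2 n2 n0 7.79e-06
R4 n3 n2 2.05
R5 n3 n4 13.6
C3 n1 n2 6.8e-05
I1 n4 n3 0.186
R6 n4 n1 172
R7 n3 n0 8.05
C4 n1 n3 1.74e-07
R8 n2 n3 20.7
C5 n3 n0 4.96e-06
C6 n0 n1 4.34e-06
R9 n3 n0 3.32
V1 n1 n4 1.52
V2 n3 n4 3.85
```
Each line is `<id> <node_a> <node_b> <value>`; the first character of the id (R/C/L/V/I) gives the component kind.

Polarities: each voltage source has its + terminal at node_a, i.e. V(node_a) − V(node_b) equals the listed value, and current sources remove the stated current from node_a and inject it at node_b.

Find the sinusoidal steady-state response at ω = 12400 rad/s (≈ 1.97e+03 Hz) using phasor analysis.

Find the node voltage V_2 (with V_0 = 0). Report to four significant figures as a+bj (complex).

MNA unknowns: 4 node voltages V₁..V_4 plus 2 source currents (V1, V2)
R1: Y=0.6410+0.000j on G[1,2]
R2: Y=0.001142+0.000j on G[4,2]
L1: Y=0.000-0.5203j on G[0,2]
C1: Y=0.000+0.02244j on G[3,2]
R3: Y=0.0002907+0.000j on G[0,2]
C2: Y=0.000+0.09660j on G[2,0]
R4: Y=0.4878+0.000j on G[3,2]
R5: Y=0.07353+0.000j on G[3,4]
C3: Y=0.000+0.8432j on G[1,2]
I1: z[4]−=0.186, z[3]+=0.186
R6: Y=0.005814+0.000j on G[4,1]
R7: Y=0.1242+0.000j on G[3,0]
C4: Y=0.000+0.002158j on G[1,3]
R8: Y=0.04831+0.000j on G[2,3]
C5: Y=0.000+0.06150j on G[3,0]
C6: Y=0.000+0.05382j on G[0,1]
R9: Y=0.3012+0.000j on G[3,0]
V1: row V1−V4=1.52, i_V1 at 1,4
V2: row V3−V4=3.85, i_V2 at 3,4
solve → V1=-1.299-0.3741j, V2=-0.3917-1.137j, V3=1.031-0.3741j, V4=-2.819-0.3741j
aux → i_V1=1.196+0.3510j, i_V2=-1.304-0.3501j

-0.3917-1.137j V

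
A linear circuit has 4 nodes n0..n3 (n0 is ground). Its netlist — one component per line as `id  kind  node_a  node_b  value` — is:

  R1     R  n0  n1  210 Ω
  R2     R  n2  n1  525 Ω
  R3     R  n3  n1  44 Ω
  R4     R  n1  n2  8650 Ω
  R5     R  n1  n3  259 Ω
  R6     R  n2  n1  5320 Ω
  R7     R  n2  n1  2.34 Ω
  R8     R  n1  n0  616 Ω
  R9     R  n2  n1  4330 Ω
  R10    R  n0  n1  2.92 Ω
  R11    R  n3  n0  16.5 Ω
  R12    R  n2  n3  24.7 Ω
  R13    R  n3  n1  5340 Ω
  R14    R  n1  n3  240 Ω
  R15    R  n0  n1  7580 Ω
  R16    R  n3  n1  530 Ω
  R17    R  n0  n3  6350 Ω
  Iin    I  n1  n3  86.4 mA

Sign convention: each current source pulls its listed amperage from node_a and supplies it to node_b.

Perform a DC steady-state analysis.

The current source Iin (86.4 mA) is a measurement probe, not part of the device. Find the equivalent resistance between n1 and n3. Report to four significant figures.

Apply KCL at each of the 3 non-ground nodes and solve the resulting linear system.
Node n1: branches {R1, R2, R3, R4, R5, R6, R7, R8, R9, R10, R13, R14, R15, R16, Iin} → V_1 = -0.1054
Node n2: branches {R2, R4, R6, R7, R9, R12} → V_2 = -0.04421
Node n3: branches {R3, R5, R11, R12, R13, R14, R16, R17, Iin} → V_3 = 0.6052

R_eq = 8.225 Ω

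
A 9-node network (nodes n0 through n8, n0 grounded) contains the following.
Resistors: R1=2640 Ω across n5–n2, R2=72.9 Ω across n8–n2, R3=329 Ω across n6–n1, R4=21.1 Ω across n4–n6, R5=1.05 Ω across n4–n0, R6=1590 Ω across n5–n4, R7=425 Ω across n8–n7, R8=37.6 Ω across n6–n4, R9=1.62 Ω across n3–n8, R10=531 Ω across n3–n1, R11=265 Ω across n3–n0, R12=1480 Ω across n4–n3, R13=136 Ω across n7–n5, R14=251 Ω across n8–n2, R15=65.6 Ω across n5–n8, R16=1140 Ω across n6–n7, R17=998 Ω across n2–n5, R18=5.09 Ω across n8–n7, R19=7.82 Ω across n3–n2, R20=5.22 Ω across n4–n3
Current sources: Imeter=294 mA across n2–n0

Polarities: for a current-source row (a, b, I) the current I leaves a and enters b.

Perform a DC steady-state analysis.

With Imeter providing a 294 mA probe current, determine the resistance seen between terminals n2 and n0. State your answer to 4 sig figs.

R_eq = 12.87 Ω

Element admittances at DC:
  Y(R1) = 0.0003788 S between n5,n2
  Y(R2) = 0.01372 S between n8,n2
  Y(R3) = 0.003040 S between n6,n1
  Y(R4) = 0.04739 S between n4,n6
  Y(R5) = 0.9524 S between n4,n0
  Y(R6) = 0.0006289 S between n5,n4
  Y(R7) = 0.002353 S between n8,n7
  Y(R8) = 0.02660 S between n6,n4
  Y(R9) = 0.6173 S between n3,n8
  Y(R10) = 0.001883 S between n3,n1
  Y(R11) = 0.003774 S between n3,n0
  Y(R12) = 0.0006757 S between n4,n3
  Y(R13) = 0.007353 S between n7,n5
  Y(R14) = 0.003984 S between n8,n2
  Y(R15) = 0.01524 S between n5,n8
  Y(R16) = 0.0008772 S between n6,n7
  Y(R17) = 0.001002 S between n2,n5
  Y(R18) = 0.1965 S between n8,n7
  Y(R19) = 0.1279 S between n3,n2
  Y(R20) = 0.1916 S between n4,n3
  Imeter: injects 0.294 A into n0 (from n2)
Assemble and solve the 8×8 MNA system:
  V(n1)=-0.8903  V(n2)=-3.784  V(n3)=-1.775  V(n4)=-0.3017  V(n5)=-1.901  V(n6)=-0.3418  V(n7)=-1.828  V(n8)=-1.832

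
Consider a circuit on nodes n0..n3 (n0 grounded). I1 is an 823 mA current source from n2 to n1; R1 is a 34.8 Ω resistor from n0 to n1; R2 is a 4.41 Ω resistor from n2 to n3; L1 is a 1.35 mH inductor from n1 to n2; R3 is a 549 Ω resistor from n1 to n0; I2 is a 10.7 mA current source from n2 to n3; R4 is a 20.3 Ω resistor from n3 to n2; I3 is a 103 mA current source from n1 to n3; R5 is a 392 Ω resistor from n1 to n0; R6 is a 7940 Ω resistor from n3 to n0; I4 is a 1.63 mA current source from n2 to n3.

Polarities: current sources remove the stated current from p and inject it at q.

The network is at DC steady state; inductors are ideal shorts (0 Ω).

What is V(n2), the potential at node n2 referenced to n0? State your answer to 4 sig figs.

-0.001583 V

MNA unknowns: 3 node voltages V₁..V_3 plus 1 source current (L1)
I1: z[2]−=0.823, z[1]+=0.823
R1: Y=0.02874 on G[0,1]
R2: Y=0.2268 on G[2,3]
L1: row V1−V2=0, i_L1 at 1,2
R3: Y=0.001821 on G[1,0]
I2: z[2]−=0.0107, z[3]+=0.0107
R4: Y=0.04926 on G[3,2]
I3: z[1]−=0.103, z[3]+=0.103
R5: Y=0.002551 on G[1,0]
R6: Y=0.0001259 on G[3,0]
I4: z[2]−=0.00163, z[3]+=0.00163
solve → V1=-0.001583, V2=-0.001583, V3=0.4161
aux → i_L1=0.7201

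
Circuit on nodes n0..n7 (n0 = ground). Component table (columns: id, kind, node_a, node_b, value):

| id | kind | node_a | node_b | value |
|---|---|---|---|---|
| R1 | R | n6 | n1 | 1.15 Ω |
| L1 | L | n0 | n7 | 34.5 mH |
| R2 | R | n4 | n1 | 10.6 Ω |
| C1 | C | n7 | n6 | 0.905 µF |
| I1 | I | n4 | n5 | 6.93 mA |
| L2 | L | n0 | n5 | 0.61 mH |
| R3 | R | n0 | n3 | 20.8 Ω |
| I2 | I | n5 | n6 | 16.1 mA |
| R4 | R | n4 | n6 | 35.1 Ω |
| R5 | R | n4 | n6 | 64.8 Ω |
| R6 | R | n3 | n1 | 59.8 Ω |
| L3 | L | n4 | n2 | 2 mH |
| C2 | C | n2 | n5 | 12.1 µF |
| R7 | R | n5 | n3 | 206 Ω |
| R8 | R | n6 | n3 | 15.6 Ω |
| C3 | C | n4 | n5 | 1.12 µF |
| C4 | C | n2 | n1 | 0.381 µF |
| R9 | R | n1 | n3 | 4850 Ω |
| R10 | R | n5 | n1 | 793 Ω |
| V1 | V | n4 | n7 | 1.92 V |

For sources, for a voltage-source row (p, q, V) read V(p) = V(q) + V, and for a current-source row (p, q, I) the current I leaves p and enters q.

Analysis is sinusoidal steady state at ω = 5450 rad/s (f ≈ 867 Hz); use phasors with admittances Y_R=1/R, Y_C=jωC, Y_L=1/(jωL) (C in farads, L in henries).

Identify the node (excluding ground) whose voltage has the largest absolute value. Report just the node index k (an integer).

Element admittances at ω=5450 rad/s:
  Y(R1) = 0.8696+0.000j S between n6,n1
  Y(L1) = 0.000-0.005318j S between n0,n7
  Y(R2) = 0.09434+0.000j S between n4,n1
  Y(C1) = 0.000+0.004932j S between n7,n6
  I1: injects 0.00693 A into n5 (from n4)
  Y(L2) = 0.000-0.3008j S between n0,n5
  Y(R3) = 0.04808+0.000j S between n0,n3
  I2: injects 0.0161 A into n6 (from n5)
  Y(R4) = 0.02849+0.000j S between n4,n6
  Y(R5) = 0.01543+0.000j S between n4,n6
  Y(R6) = 0.01672+0.000j S between n3,n1
  Y(L3) = 0.000-0.09174j S between n4,n2
  Y(C2) = 0.000+0.06594j S between n2,n5
  Y(R7) = 0.004854+0.000j S between n5,n3
  Y(R8) = 0.06410+0.000j S between n6,n3
  Y(C3) = 0.000+0.006104j S between n4,n5
  Y(C4) = 0.000+0.002076j S between n2,n1
  Y(R9) = 0.0002062+0.000j S between n1,n3
  Y(R10) = 0.001261+0.000j S between n5,n1
  V1: constraint V(n4)−V(n7) = 1.92
Assemble and solve the 8×8 MNA system:
  V(n1)=0.08790-0.08581j  V(n2)=-0.08233-0.1016j  V(n3)=0.05900-0.05503j  V(n4)=-0.001205-0.03455j  V(n5)=0.02517-0.008819j  V(n6)=0.09818-0.09168j  V(n7)=-1.921-0.03455j
  i(V1)=-0.0004655+0.0002577j

7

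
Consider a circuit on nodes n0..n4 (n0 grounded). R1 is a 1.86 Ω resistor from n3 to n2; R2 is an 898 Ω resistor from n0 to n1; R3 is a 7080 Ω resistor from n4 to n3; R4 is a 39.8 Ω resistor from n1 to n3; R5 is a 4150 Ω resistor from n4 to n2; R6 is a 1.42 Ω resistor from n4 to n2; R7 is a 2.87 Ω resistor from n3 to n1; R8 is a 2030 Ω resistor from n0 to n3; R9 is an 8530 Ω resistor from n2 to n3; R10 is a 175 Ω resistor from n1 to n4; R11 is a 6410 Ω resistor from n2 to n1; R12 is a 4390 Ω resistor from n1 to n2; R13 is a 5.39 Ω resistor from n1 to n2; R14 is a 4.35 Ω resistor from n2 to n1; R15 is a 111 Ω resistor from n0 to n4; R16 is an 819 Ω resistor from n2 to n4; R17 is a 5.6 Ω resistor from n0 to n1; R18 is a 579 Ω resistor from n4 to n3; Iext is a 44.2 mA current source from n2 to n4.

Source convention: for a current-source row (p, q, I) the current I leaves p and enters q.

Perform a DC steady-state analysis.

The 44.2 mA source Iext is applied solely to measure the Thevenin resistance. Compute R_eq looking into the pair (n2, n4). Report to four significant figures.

Element admittances at DC:
  Y(R1) = 0.5376 S between n3,n2
  Y(R2) = 0.001114 S between n0,n1
  Y(R3) = 0.0001412 S between n4,n3
  Y(R4) = 0.02513 S between n1,n3
  Y(R5) = 0.0002410 S between n4,n2
  Y(R6) = 0.7042 S between n4,n2
  Y(R7) = 0.3484 S between n3,n1
  Y(R8) = 0.0004926 S between n0,n3
  Y(R9) = 0.0001172 S between n2,n3
  Y(R10) = 0.005714 S between n1,n4
  Y(R11) = 0.0001560 S between n2,n1
  Y(R12) = 0.0002278 S between n1,n2
  Y(R13) = 0.1855 S between n1,n2
  Y(R14) = 0.2299 S between n2,n1
  Y(R15) = 0.009009 S between n0,n4
  Y(R16) = 0.001221 S between n2,n4
  Y(R17) = 0.1786 S between n0,n1
  Y(R18) = 0.001727 S between n4,n3
  Iext: injects 0.0442 A into n4 (from n2)
Assemble and solve the 4×4 MNA system:
  V(n1)=-0.002848  V(n2)=-0.004264  V(n3)=-0.003557  V(n4)=0.05700

R_eq = 1.386 Ω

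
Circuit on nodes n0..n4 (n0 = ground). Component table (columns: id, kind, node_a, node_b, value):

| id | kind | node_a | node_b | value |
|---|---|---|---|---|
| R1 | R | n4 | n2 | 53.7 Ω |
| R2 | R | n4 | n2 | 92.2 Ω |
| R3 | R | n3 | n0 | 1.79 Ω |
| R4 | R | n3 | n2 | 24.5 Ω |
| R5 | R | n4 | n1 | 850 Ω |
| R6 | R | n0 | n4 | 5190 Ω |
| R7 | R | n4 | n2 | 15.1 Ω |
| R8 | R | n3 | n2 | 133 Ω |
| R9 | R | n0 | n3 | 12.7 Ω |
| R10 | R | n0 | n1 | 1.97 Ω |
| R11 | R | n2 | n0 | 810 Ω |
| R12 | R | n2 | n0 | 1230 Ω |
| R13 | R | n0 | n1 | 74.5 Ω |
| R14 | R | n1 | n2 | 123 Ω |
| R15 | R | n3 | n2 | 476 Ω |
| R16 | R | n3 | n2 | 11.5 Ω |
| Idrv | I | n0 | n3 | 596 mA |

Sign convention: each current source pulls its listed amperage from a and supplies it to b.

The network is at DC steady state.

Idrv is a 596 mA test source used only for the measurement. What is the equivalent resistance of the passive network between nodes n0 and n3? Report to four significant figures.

R_eq = 1.543 Ω

Apply KCL at each of the 4 non-ground nodes and solve the resulting linear system.
Node n1: branches {R5, R10, R13, R14} → V_1 = 0.01488
Node n2: branches {R1, R2, R4, R7, R8, R11, R12, R14, R15, R16} → V_2 = 0.8496
Node n3: branches {R3, R4, R8, R9, R15, R16, Idrv} → V_3 = 0.9199
Node n4: branches {R1, R2, R5, R6, R7} → V_4 = 0.8378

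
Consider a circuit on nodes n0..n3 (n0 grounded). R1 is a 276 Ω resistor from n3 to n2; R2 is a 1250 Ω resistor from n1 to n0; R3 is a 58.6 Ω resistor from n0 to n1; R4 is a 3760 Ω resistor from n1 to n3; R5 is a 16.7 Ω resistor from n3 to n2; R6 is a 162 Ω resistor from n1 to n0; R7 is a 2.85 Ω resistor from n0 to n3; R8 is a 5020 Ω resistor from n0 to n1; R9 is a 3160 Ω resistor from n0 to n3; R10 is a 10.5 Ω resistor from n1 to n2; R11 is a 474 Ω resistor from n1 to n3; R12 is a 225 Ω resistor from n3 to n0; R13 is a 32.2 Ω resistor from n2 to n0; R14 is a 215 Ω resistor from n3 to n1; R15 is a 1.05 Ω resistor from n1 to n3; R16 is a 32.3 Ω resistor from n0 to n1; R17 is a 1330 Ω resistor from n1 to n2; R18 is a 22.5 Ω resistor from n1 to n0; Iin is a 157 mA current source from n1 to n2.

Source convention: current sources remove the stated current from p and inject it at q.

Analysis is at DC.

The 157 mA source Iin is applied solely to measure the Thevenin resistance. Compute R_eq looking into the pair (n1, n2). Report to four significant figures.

R_eq = 5.497 Ω

Apply KCL at each of the 3 non-ground nodes and solve the resulting linear system.
Node n1: branches {R2, R3, R4, R6, R8, R10, R11, R14, R15, R16, R17, R18, Iin} → V_1 = -0.1038
Node n2: branches {R1, R5, R10, R13, R17, Iin} → V_2 = 0.7593
Node n3: branches {R1, R4, R5, R7, R9, R11, R12, R14, R15} → V_3 = -0.03723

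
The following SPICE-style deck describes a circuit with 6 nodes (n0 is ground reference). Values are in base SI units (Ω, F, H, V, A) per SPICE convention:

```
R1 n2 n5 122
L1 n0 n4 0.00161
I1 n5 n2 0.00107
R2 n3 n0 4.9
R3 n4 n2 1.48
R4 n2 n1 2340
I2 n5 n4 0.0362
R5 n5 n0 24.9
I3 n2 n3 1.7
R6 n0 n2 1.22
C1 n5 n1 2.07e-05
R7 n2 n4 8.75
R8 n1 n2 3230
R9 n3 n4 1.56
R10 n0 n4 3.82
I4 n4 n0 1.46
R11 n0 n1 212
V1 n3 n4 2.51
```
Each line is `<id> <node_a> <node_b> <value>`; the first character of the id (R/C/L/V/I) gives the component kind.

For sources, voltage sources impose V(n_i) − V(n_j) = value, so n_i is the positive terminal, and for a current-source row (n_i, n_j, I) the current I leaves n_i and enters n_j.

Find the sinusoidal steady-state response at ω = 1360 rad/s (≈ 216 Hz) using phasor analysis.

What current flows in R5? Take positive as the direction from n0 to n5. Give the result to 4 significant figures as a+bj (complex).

Apply KCL at each of the 5 non-ground nodes and solve the resulting linear system.
Node n1: branches {R4, C1, R8, R11} → V_1 = -0.9227-0.1658j
Node n2: branches {R1, I1, R3, R4, I3, R6, R7, R8} → V_2 = -1.525-0.2470j
Node n3: branches {R2, I3, R9, V1} → V_3 = 1.547-0.5057j
Node n4: branches {L1, R3, I2, R7, R9, R10, I4, V1} → V_4 = -0.9634-0.5057j
Node n5: branches {R1, I1, I2, R5, C1} → V_5 = -0.9484-0.02694j
Source currents: i(V1)=-0.2246+0.1032j

0.03809+0.001082j A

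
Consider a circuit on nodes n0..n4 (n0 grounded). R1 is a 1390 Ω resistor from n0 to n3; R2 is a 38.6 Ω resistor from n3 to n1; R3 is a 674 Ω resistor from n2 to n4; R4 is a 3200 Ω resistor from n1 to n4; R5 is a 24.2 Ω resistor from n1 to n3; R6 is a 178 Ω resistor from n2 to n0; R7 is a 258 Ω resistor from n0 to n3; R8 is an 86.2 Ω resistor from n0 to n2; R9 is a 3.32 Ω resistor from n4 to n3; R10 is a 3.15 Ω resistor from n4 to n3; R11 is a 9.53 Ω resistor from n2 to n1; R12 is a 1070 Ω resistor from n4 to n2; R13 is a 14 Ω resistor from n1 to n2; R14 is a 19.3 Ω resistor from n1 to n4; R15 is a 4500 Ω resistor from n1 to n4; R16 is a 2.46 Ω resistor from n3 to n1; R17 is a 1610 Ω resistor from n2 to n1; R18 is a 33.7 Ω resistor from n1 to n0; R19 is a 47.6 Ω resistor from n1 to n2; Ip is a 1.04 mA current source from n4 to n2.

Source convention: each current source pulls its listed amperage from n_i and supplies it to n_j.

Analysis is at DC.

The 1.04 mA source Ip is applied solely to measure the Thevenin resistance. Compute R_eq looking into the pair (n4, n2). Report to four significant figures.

Element admittances at DC:
  Y(R1) = 0.0007194 S between n0,n3
  Y(R2) = 0.02591 S between n3,n1
  Y(R3) = 0.001484 S between n2,n4
  Y(R4) = 0.0003125 S between n1,n4
  Y(R5) = 0.04132 S between n1,n3
  Y(R6) = 0.005618 S between n2,n0
  Y(R7) = 0.003876 S between n0,n3
  Y(R8) = 0.01160 S between n0,n2
  Y(R9) = 0.3012 S between n4,n3
  Y(R10) = 0.3175 S between n4,n3
  Y(R11) = 0.1049 S between n2,n1
  Y(R12) = 0.0009346 S between n4,n2
  Y(R13) = 0.07143 S between n1,n2
  Y(R14) = 0.05181 S between n1,n4
  Y(R15) = 0.0002222 S between n1,n4
  Y(R16) = 0.4065 S between n3,n1
  Y(R17) = 0.0006211 S between n2,n1
  Y(R18) = 0.02967 S between n1,n0
  Y(R19) = 0.02101 S between n1,n2
  Ip: injects 0.00104 A into n2 (from n4)
Assemble and solve the 4×4 MNA system:
  V(n1)=-0.001467  V(n2)=0.003393  V(n3)=-0.003241  V(n4)=-0.004624

R_eq = 7.708 Ω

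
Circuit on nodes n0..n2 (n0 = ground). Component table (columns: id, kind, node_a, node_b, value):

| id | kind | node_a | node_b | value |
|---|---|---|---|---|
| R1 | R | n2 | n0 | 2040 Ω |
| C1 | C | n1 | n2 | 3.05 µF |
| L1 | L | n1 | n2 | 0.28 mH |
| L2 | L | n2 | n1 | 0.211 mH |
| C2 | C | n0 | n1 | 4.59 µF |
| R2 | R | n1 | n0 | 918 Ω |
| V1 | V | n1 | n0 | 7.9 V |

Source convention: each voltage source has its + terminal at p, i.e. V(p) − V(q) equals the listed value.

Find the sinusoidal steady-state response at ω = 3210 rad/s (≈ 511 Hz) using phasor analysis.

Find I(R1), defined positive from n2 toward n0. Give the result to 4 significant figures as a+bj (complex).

0.003873-7.360e-07j A

Element admittances at ω=3210 rad/s:
  Y(R1) = 0.0004902+0.000j S between n2,n0
  Y(C1) = 0.000+0.009791j S between n1,n2
  Y(L1) = 0.000-1.113j S between n1,n2
  Y(L2) = 0.000-1.476j S between n2,n1
  Y(C2) = 0.000+0.01473j S between n0,n1
  Y(R2) = 0.001089+0.000j S between n1,n0
  V1: constraint V(n1)−V(n0) = 7.9
Assemble and solve the 3×3 MNA system:
  V(n1)=7.900+0.000j  V(n2)=7.900-0.001501j
  i(V1)=-0.01248-0.1164j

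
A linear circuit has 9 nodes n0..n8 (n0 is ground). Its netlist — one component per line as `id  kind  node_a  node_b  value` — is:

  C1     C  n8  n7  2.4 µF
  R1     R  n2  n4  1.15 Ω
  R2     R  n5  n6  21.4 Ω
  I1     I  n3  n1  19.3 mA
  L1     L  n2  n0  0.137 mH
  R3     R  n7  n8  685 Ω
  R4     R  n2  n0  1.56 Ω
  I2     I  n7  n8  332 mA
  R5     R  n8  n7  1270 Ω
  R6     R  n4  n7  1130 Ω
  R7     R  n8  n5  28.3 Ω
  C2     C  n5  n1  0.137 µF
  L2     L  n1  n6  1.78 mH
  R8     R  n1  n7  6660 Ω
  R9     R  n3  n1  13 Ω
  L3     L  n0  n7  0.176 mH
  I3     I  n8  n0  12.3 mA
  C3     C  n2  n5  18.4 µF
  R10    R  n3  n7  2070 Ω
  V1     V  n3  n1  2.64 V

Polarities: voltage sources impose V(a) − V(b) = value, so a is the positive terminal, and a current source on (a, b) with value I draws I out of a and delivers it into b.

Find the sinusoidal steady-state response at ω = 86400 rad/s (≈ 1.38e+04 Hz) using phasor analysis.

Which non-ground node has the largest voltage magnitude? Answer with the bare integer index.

3

MNA unknowns: 8 node voltages V₁..V_8 plus 1 source current (V1)
C1: Y=0.000+0.2074j on G[8,7]
R1: Y=0.8696+0.000j on G[2,4]
R2: Y=0.04673+0.000j on G[5,6]
I1: z[3]−=0.0193, z[1]+=0.0193
L1: Y=0.000-0.08448j on G[2,0]
R3: Y=0.001460+0.000j on G[7,8]
R4: Y=0.6410+0.000j on G[2,0]
I2: z[7]−=0.332, z[8]+=0.332
R5: Y=0.0007874+0.000j on G[8,7]
R6: Y=0.0008850+0.000j on G[4,7]
R7: Y=0.03534+0.000j on G[8,5]
C2: Y=0.000+0.01184j on G[5,1]
L2: Y=0.000-0.006502j on G[1,6]
R8: Y=0.0001502+0.000j on G[1,7]
R9: Y=0.07692+0.000j on G[3,1]
L3: Y=0.000-0.06576j on G[0,7]
I3: z[8]−=0.0123, z[0]+=0.0123
C3: Y=0.000+1.590j on G[2,5]
R10: Y=0.0004831+0.000j on G[3,7]
V1: row V3−V1=2.64, i_V1 at 3,1
solve → V1=-0.1147+0.2293j, V2=-0.01835-0.08220j, V3=2.525+0.2293j, V4=-0.01913-0.08201j, V5=-0.05062-0.07085j, V6=-0.01087-0.05640j, V7=-0.7777+0.09747j, V8=-0.5131-1.520j
aux → i_V1=-0.2240-6.369e-05j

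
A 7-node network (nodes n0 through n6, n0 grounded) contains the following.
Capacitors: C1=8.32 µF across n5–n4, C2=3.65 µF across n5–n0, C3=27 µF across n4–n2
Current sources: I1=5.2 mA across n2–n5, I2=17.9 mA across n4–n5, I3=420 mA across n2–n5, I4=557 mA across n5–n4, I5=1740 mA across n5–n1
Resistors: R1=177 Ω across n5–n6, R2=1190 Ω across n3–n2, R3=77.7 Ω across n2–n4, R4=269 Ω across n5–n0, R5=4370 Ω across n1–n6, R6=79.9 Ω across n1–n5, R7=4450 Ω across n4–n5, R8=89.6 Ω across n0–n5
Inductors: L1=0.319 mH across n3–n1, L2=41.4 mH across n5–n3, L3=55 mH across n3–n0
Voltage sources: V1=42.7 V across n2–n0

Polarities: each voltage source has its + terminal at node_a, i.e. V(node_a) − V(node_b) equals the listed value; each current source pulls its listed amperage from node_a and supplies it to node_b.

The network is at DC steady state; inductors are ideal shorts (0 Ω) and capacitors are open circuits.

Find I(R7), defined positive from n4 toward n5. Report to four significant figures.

0.01868 A

Apply KCL at each of the 6 non-ground nodes and solve the resulting linear system.
Node n1: branches {L1, R5, R6, I5} → V_1 = 0.000
Node n2: branches {I1, I3, R2, R3, C3, V1} → V_2 = 42.70
Node n3: branches {L1, R2, L2, L3} → V_3 = 0.000
Node n4: branches {C1, I2, R3, I4, R7, C3} → V_4 = 83.14
Node n5: branches {C1, I1, I2, I3, R1, R4, C2, L2, R6, I4, R7, R8, I5} → V_5 = 0.000
Node n6: branches {R1, R5} → V_6 = 0.000
Source currents: i(L1)=-1.740, i(L2)=-1.835, i(L3)=-0.05934, i(V1)=0.05934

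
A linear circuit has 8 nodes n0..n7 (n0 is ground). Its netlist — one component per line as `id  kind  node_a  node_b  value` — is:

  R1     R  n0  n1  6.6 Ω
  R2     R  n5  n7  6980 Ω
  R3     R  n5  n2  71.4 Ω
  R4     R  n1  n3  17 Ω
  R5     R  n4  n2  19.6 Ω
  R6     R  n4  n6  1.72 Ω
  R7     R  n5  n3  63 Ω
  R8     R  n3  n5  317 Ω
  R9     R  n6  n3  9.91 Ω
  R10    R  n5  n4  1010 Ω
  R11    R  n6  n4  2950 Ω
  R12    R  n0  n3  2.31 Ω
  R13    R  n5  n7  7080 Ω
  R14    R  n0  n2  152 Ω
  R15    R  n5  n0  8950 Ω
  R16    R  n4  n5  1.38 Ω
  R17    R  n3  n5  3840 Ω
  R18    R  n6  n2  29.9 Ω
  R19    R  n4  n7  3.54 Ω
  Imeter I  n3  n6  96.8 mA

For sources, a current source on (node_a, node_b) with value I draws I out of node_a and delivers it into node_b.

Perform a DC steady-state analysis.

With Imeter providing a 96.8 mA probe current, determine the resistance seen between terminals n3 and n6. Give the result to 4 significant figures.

Apply KCL at each of the 7 non-ground nodes and solve the resulting linear system.
Node n1: branches {R1, R4} → V_1 = -0.002743
Node n2: branches {R3, R5, R14, R18} → V_2 = 0.6965
Node n3: branches {R4, R7, R8, R9, R12, R17, Imeter} → V_3 = -0.009810
Node n4: branches {R5, R6, R10, R11, R16, R19} → V_4 = 0.7363
Node n5: branches {R2, R3, R7, R8, R10, R13, R15, R16, R17} → V_5 = 0.7165
Node n6: branches {R6, R9, R11, R18, Imeter} → V_6 = 0.7645
Node n7: branches {R2, R13, R19} → V_7 = 0.7362

R_eq = 7.999 Ω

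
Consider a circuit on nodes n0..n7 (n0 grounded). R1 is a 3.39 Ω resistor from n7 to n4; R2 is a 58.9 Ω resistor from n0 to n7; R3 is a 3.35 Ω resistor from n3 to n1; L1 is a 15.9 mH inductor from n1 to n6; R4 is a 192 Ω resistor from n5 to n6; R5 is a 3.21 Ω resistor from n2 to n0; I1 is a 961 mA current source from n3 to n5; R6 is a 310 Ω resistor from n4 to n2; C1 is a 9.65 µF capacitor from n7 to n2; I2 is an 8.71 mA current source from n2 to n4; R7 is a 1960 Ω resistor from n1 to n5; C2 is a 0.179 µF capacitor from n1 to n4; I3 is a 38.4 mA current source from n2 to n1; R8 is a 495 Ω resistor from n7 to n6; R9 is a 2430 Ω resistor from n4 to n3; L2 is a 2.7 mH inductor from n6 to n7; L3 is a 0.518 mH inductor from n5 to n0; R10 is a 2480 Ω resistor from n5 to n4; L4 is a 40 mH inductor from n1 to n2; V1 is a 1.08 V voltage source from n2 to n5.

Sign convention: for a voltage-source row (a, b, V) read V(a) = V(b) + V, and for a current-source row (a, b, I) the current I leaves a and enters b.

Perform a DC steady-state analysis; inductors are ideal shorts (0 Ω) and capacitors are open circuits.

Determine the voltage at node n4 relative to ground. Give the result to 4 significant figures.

MNA unknowns: 7 node voltages V₁..V_7 plus 5 source currents (L1, L2, L3, L4, V1)
R1: Y=0.2950 on G[7,4]
R2: Y=0.01698 on G[0,7]
R3: Y=0.2985 on G[3,1]
L1: row V1−V6=0, i_L1 at 1,6
R4: Y=0.005208 on G[5,6]
R5: Y=0.3115 on G[2,0]
I1: z[3]−=0.961, z[5]+=0.961
R6: Y=0.003226 on G[4,2]
C1: Y=0.000 on G[7,2]
I2: z[2]−=0.00871, z[4]+=0.00871
R7: Y=0.0005102 on G[1,5]
C2: Y=0.000 on G[1,4]
I3: z[2]−=0.0384, z[1]+=0.0384
R8: Y=0.002020 on G[7,6]
R9: Y=0.0004115 on G[4,3]
L2: row V6−V7=0, i_L2 at 6,7
L3: row V5−V0=0, i_L3 at 5,0
R10: Y=0.0004032 on G[5,4]
L4: row V1−V2=0, i_L4 at 1,2
V1: row V2−V5=1.08, i_V1 at 2,5
solve → V1=1.080, V2=1.080, V3=-2.135, V4=1.103, V5=0.000, V6=1.080, V7=1.080
aux → i_L1=0.01710, i_L2=0.01148, i_L3=-0.3548, i_L4=-0.9389, i_V1=-1.322

1.103 V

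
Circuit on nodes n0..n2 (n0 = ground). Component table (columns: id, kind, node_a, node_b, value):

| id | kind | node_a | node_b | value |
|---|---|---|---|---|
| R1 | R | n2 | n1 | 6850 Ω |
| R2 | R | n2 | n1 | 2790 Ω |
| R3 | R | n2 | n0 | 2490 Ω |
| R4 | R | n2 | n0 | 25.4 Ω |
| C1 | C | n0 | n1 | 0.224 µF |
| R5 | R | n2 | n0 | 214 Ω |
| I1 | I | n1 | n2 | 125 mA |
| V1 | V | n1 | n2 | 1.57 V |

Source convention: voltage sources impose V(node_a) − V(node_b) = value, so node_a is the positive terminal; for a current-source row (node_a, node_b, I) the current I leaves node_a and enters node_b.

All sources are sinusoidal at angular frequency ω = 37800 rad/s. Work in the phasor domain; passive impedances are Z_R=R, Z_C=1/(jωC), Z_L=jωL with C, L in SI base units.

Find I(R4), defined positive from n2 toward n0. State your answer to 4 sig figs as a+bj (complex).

-0.002165-0.01136j A

MNA unknowns: 2 node voltages V₁..V_2 plus 1 source current (V1)
R1: Y=0.0001460+0.000j on G[2,1]
R2: Y=0.0003584+0.000j on G[2,1]
R3: Y=0.0004016+0.000j on G[2,0]
R4: Y=0.03937+0.000j on G[2,0]
C1: Y=0.000+0.008467j on G[0,1]
R5: Y=0.004673+0.000j on G[2,0]
I1: z[1]−=0.125, z[2]+=0.125
V1: row V1−V2=1.57, i_V1 at 1,2
solve → V1=1.515-0.2886j, V2=-0.05499-0.2886j
aux → i_V1=-0.1282-0.01283j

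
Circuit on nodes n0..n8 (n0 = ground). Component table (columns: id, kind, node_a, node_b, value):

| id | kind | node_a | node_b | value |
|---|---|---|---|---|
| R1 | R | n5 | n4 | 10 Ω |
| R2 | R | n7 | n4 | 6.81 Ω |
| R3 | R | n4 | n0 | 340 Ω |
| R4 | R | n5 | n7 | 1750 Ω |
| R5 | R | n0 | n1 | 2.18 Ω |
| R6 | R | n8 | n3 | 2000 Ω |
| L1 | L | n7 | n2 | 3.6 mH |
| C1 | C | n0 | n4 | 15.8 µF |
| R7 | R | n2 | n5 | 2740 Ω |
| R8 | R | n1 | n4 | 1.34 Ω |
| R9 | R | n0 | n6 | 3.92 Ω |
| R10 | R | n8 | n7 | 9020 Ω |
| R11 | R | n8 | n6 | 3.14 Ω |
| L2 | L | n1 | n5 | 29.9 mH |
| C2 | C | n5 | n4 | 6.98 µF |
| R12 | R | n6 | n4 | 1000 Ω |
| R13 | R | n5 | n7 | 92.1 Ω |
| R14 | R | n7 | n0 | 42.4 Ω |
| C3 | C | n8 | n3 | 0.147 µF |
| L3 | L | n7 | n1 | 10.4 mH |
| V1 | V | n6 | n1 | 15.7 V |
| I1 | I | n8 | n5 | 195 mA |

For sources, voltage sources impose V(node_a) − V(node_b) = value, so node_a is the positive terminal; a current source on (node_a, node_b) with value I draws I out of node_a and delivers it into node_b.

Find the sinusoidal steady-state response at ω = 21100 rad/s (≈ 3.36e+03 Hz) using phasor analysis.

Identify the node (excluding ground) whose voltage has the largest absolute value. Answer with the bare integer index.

Element admittances at ω=21100 rad/s:
  Y(R1) = 0.1000+0.000j S between n5,n4
  Y(R2) = 0.1468+0.000j S between n7,n4
  Y(R3) = 0.002941+0.000j S between n4,n0
  Y(R4) = 0.0005714+0.000j S between n5,n7
  Y(R5) = 0.4587+0.000j S between n0,n1
  Y(R6) = 0.0005000+0.000j S between n8,n3
  Y(L1) = 0.000-0.01316j S between n7,n2
  Y(C1) = 0.000+0.3334j S between n0,n4
  Y(R7) = 0.0003650+0.000j S between n2,n5
  Y(R8) = 0.7463+0.000j S between n1,n4
  Y(R9) = 0.2551+0.000j S between n0,n6
  Y(R10) = 0.0001109+0.000j S between n8,n7
  Y(R11) = 0.3185+0.000j S between n8,n6
  Y(L2) = 0.000-0.001585j S between n1,n5
  Y(C2) = 0.000+0.1473j S between n5,n4
  Y(R12) = 0.001000+0.000j S between n6,n4
  Y(R13) = 0.01086+0.000j S between n5,n7
  Y(R14) = 0.02358+0.000j S between n7,n0
  Y(C3) = 0.000+0.003102j S between n8,n3
  Y(L3) = 0.000-0.004557j S between n7,n1
  V1: constraint V(n6)−V(n1) = 15.7
  I1: injects 0.195 A into n5 (from n8)
Assemble and solve the 9×9 MNA system:
  V(n1)=-4.356+1.263j  V(n2)=-2.464+2.162j  V(n3)=10.73+1.264j  V(n4)=-2.880+2.486j  V(n5)=-2.231+1.626j  V(n6)=11.34+1.263j  V(n7)=-2.479+2.155j  V(n8)=10.73+1.264j
  i(V1)=-3.105-0.3210j

6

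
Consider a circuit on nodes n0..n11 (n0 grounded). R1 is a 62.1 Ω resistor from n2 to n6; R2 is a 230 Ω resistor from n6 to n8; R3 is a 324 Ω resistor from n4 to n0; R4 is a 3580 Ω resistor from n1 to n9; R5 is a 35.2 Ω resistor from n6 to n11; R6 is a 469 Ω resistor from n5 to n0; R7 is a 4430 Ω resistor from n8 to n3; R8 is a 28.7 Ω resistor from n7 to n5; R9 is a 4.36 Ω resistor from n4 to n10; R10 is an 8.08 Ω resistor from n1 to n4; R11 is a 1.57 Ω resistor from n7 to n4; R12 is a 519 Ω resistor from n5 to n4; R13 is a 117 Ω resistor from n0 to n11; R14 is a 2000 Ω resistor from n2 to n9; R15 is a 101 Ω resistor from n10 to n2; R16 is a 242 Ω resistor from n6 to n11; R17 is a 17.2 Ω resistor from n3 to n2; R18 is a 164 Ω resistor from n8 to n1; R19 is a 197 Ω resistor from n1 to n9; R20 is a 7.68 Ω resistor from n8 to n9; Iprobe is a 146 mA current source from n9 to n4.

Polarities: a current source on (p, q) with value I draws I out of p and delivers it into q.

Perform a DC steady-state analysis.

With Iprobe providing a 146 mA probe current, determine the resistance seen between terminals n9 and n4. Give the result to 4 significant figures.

MNA unknowns: 11 node voltages V₁..V_11
R1: Y=0.01610 on G[2,6]
R2: Y=0.004348 on G[6,8]
R3: Y=0.003086 on G[4,0]
R4: Y=0.0002793 on G[1,9]
R5: Y=0.02841 on G[6,11]
R6: Y=0.002132 on G[5,0]
R7: Y=0.0002257 on G[8,3]
R8: Y=0.03484 on G[7,5]
R9: Y=0.2294 on G[4,10]
R10: Y=0.1238 on G[1,4]
R11: Y=0.6369 on G[7,4]
R12: Y=0.001927 on G[5,4]
R13: Y=0.008547 on G[0,11]
R14: Y=0.0005000 on G[2,9]
R15: Y=0.009901 on G[10,2]
R16: Y=0.004132 on G[6,11]
R17: Y=0.05814 on G[3,2]
R18: Y=0.006098 on G[8,1]
R19: Y=0.005076 on G[1,9]
R20: Y=0.1302 on G[8,9]
Iprobe: z[9]−=0.146, z[4]+=0.146
solve → V1=1.194, V2=-0.4479, V3=-0.4779, V4=2.092, V5=1.972, V6=-1.575, V7=2.086, V8=-8.203, V9=-8.877, V10=1.987, V11=-1.248

R_eq = 75.13 Ω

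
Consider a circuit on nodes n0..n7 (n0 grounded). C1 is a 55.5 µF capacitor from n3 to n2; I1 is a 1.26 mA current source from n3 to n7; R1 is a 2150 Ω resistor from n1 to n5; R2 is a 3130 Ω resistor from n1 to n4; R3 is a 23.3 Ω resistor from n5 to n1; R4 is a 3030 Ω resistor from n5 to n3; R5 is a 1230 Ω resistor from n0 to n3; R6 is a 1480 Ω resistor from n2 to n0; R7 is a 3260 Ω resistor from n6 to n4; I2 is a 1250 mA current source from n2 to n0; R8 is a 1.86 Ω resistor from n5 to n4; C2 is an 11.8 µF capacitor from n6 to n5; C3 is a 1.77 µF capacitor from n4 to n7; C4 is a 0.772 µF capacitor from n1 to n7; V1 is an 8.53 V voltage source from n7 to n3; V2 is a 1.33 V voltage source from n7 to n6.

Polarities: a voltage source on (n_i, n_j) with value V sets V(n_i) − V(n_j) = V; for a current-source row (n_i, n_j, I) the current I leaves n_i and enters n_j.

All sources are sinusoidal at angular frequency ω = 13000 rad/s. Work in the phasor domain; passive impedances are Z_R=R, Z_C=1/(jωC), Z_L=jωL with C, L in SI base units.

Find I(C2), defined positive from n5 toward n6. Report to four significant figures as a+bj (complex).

Element admittances at ω=13000 rad/s:
  Y(C1) = 0.000+0.7215j S between n3,n2
  I1: injects 0.00126 A into n7 (from n3)
  Y(R1) = 0.0004651+0.000j S between n1,n5
  Y(R2) = 0.0003195+0.000j S between n1,n4
  Y(R3) = 0.04292+0.000j S between n5,n1
  Y(R4) = 0.0003300+0.000j S between n5,n3
  Y(R5) = 0.0008130+0.000j S between n0,n3
  Y(R6) = 0.0006757+0.000j S between n2,n0
  Y(R7) = 0.0003067+0.000j S between n6,n4
  I2: injects 1.25 A into n0 (from n2)
  Y(R8) = 0.5376+0.000j S between n5,n4
  Y(C2) = 0.000+0.1534j S between n6,n5
  Y(C3) = 0.000+0.02301j S between n4,n7
  Y(C4) = 0.000+0.01004j S between n1,n7
  V1: constraint V(n7)−V(n3) = 8.53
  V2: constraint V(n7)−V(n6) = 1.33
Assemble and solve the 9×9 MNA system:
  V(n1)=-832.2-0.1946j  V(n2)=-839.7+0.5167j  V(n3)=-839.7-0.4294j  V(n4)=-832.2-0.3876j  V(n5)=-832.2-0.4346j  V(n6)=-832.5-0.4294j  V(n7)=-831.1-0.4294j
  i(V1)=-0.001193+1.708e-06j  i(V2)=-0.0008656-0.03569j

0.0007937+0.03567j A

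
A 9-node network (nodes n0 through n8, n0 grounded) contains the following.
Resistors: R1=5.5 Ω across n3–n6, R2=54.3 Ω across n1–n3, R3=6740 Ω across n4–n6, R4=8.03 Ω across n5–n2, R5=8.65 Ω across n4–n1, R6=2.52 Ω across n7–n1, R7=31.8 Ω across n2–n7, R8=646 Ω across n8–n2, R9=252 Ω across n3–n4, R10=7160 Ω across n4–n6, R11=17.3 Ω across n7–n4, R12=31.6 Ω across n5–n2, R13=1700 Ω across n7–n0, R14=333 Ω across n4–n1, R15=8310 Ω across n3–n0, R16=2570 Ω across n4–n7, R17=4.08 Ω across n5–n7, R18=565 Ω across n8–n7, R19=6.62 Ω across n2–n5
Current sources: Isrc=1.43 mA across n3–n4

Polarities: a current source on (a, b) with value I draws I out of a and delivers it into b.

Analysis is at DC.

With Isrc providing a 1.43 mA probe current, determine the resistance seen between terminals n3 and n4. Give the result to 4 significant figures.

Element admittances at DC:
  Y(R1) = 0.1818 S between n3,n6
  Y(R2) = 0.01842 S between n1,n3
  Y(R3) = 0.0001484 S between n4,n6
  Y(R4) = 0.1245 S between n5,n2
  Y(R5) = 0.1156 S between n4,n1
  Y(R6) = 0.3968 S between n7,n1
  Y(R7) = 0.03145 S between n2,n7
  Y(R8) = 0.001548 S between n8,n2
  Y(R9) = 0.003968 S between n3,n4
  Y(R10) = 0.0001397 S between n4,n6
  Y(R11) = 0.05780 S between n7,n4
  Y(R12) = 0.03165 S between n5,n2
  Y(R13) = 0.0005882 S between n7,n0
  Y(R14) = 0.003003 S between n4,n1
  Y(R15) = 0.0001203 S between n3,n0
  Y(R16) = 0.0003891 S between n4,n7
  Y(R17) = 0.2451 S between n5,n7
  Y(R18) = 0.001770 S between n8,n7
  Y(R19) = 0.1511 S between n2,n5
  Isrc: injects 0.00143 A into n4 (from n3)
Assemble and solve the 8×8 MNA system:
  V(n1)=0.009748  V(n2)=0.01059  V(n3)=-0.05179  V(n4)=0.01647  V(n5)=0.01059  V(n6)=-0.05168  V(n7)=0.01059  V(n8)=0.01059

R_eq = 47.73 Ω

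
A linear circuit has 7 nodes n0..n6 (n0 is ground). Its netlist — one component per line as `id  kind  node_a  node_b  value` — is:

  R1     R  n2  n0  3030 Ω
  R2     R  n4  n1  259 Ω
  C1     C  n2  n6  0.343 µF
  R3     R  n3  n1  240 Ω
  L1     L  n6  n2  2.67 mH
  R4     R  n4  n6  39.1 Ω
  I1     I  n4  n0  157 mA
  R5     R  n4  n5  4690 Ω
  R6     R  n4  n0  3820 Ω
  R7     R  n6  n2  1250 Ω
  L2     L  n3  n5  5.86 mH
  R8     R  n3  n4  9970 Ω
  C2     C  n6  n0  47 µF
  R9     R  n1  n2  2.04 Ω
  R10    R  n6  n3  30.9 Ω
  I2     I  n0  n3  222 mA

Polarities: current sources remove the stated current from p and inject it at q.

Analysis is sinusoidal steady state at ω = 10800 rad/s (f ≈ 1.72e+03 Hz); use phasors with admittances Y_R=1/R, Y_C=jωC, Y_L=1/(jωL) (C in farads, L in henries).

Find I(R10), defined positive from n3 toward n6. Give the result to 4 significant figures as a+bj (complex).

Apply KCL at each of the 6 non-ground nodes and solve the resulting linear system.
Node n1: branches {R2, R3, R9} → V_1 = 0.04670+0.01559j
Node n2: branches {R1, C1, L1, R7, R9} → V_2 = 0.03724+0.01768j
Node n3: branches {R3, L2, R8, R10, I2} → V_3 = 5.987-0.1131j
Node n4: branches {R2, R4, I1, R5, R6, R8} → V_4 = -5.163-0.1116j
Node n5: branches {R5, L2} → V_5 = 5.985-0.2635j
Node n6: branches {C1, L1, R4, R7, C2, R10} → V_6 = 4.607e-05-0.1307j

0.1938+0.0005688j A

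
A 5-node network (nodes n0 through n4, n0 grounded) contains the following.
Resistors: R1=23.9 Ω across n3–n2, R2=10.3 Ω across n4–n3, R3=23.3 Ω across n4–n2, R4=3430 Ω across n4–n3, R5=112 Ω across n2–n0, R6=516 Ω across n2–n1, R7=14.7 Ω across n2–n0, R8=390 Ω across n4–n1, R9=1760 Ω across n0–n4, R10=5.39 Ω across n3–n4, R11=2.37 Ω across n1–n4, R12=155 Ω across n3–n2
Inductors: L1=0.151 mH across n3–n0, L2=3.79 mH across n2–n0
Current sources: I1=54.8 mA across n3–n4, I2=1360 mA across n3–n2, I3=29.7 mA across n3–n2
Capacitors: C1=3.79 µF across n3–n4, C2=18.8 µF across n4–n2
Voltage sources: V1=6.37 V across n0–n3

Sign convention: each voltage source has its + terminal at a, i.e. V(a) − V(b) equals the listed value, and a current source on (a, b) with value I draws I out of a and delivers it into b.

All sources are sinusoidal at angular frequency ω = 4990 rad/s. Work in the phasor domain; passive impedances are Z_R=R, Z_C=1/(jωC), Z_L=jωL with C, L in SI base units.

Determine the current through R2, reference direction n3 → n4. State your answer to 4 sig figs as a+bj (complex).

-0.2767-0.1584j A

Apply KCL at each of the 4 non-ground nodes and solve the resulting linear system.
Node n1: branches {R6, R8, R11} → V_1 = -3.487+1.613j
Node n2: branches {R1, R3, I2, R5, R6, R7, C2, L2, I3, R12} → V_2 = 3.941-2.460j
Node n3: branches {R1, L1, R2, I1, C1, I2, R4, R10, I3, R12, V1} → V_3 = -6.370+0.000j
Node n4: branches {R2, R3, I1, C1, R4, C2, R8, R9, R10, R11} → V_4 = -3.520+1.632j
Source currents: i(V1)=0.1712+8.057j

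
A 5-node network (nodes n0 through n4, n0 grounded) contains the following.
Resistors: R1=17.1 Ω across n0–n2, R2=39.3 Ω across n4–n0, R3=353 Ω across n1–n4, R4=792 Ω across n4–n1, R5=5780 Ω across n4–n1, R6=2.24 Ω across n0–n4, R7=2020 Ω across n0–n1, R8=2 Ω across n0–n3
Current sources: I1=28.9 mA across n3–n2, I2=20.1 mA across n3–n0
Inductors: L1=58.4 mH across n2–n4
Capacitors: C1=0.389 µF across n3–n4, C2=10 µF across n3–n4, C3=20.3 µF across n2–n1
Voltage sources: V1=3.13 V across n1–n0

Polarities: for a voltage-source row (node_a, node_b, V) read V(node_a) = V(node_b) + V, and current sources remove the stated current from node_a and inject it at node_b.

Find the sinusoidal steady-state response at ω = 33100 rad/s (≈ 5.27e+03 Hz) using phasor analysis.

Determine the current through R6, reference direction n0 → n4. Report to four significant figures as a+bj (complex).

Element admittances at ω=33100 rad/s:
  Y(R1) = 0.05848+0.000j S between n0,n2
  Y(R2) = 0.02545+0.000j S between n4,n0
  Y(R3) = 0.002833+0.000j S between n1,n4
  I1: injects 0.0289 A into n2 (from n3)
  Y(L1) = 0.000-0.0005173j S between n2,n4
  Y(R4) = 0.001263+0.000j S between n4,n1
  Y(C1) = 0.000+0.01288j S between n3,n4
  Y(R5) = 0.0001730+0.000j S between n4,n1
  Y(C2) = 0.000+0.3310j S between n3,n4
  Y(R6) = 0.4464+0.000j S between n0,n4
  Y(R7) = 0.0004950+0.000j S between n0,n1
  Y(R8) = 0.5000+0.000j S between n0,n3
  Y(C3) = 0.000+0.6719j S between n2,n1
  I2: injects 0.0201 A into n0 (from n3)
  V1: constraint V(n1)−V(n0) = 3.13
Assemble and solve the 5×5 MNA system:
  V(n1)=3.130+0.000j  V(n2)=3.113+0.2281j  V(n3)=-0.05622+0.02798j  V(n4)=-0.01554-0.03278j
  i(V1)=-0.1682-0.01186j

0.006935+0.01463j A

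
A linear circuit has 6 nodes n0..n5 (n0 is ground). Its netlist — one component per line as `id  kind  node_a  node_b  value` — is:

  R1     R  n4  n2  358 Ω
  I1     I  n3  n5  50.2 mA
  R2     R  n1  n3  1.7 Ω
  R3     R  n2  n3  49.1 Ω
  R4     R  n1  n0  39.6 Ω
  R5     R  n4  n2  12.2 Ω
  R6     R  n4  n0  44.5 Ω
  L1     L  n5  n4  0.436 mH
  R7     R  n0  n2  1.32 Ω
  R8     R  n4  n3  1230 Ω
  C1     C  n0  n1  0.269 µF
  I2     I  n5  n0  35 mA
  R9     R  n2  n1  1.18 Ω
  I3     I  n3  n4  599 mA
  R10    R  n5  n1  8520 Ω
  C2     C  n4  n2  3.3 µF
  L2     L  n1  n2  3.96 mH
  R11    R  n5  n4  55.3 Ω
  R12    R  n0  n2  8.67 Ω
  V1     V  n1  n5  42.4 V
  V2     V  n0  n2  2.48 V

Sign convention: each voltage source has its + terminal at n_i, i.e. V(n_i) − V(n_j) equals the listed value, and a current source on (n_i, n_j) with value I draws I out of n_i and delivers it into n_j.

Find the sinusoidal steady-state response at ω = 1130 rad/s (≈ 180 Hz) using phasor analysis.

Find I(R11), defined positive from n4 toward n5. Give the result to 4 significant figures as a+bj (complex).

Element admittances at ω=1130 rad/s:
  Y(R1) = 0.002793+0.000j S between n4,n2
  I1: injects 0.0502 A into n5 (from n3)
  Y(R2) = 0.5882+0.000j S between n1,n3
  Y(R3) = 0.02037+0.000j S between n2,n3
  Y(R4) = 0.02525+0.000j S between n1,n0
  Y(R5) = 0.08197+0.000j S between n4,n2
  Y(R6) = 0.02247+0.000j S between n4,n0
  Y(L1) = 0.000-2.030j S between n5,n4
  Y(R7) = 0.7576+0.000j S between n0,n2
  Y(R8) = 0.0008130+0.000j S between n4,n3
  Y(C1) = 0.000+0.0003040j S between n0,n1
  I2: injects 0.035 A into n0 (from n5)
  Y(R9) = 0.8475+0.000j S between n2,n1
  I3: injects 0.599 A into n4 (from n3)
  Y(R10) = 0.0001174+0.000j S between n5,n1
  Y(C2) = 0.000+0.003729j S between n4,n2
  Y(L2) = 0.000-0.2235j S between n1,n2
  Y(R11) = 0.01808+0.000j S between n5,n4
  Y(R12) = 0.1153+0.000j S between n0,n2
  V1: constraint V(n1)−V(n5) = 42.4
  V2: constraint V(n0)−V(n2) = 2.48
Assemble and solve the 7×7 MNA system:
  V(n1)=1.976+0.8853j  V(n2)=-2.480+0.000j  V(n3)=0.7052+0.8589j  V(n4)=-40.30+3.227j  V(n5)=-40.42+0.8853j
  i(V1)=-4.776+0.2070j  i(V2)=-2.986+0.09548j

0.002221+0.04235j A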